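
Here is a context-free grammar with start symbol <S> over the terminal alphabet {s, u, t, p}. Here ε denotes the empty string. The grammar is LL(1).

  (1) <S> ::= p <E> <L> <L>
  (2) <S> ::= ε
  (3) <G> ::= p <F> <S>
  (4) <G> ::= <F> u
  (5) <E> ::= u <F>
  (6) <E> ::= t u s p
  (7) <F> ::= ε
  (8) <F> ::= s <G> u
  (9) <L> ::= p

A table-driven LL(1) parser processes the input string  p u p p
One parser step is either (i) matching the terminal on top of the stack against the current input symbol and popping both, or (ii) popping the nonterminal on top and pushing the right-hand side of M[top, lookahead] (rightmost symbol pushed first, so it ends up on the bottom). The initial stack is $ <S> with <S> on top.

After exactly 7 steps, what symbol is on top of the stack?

     Stack            Input      Action
  1  $ <S>            p u p p $  expand <S> ::= p <E> <L> <L>
  2  $ <L> <L> <E> p  p u p p $  match p
  3  $ <L> <L> <E>    u p p $    expand <E> ::= u <F>
  4  $ <L> <L> <F> u  u p p $    match u
  5  $ <L> <L> <F>    p p $      expand <F> ::= ε
  6  $ <L> <L>        p p $      expand <L> ::= p
  7  $ <L> p          p p $      match p
Stack after step 7: $ <L> (top = <L>).

<L>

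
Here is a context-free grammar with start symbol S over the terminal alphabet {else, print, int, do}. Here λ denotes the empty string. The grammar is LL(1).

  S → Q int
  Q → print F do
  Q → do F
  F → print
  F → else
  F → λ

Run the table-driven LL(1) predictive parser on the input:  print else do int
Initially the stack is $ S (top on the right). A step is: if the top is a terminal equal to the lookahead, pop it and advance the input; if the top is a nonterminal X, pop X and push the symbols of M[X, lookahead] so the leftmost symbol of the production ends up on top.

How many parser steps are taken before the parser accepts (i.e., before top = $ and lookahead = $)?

step 1: stack=$ S  input=print else do int $  — expand S → Q int
step 2: stack=$ int Q  input=print else do int $  — expand Q → print F do
step 3: stack=$ int do F print  input=print else do int $  — match print
step 4: stack=$ int do F  input=else do int $  — expand F → else
step 5: stack=$ int do else  input=else do int $  — match else
step 6: stack=$ int do  input=do int $  — match do
step 7: stack=$ int  input=int $  — match int
Accept reached after 7 steps.

7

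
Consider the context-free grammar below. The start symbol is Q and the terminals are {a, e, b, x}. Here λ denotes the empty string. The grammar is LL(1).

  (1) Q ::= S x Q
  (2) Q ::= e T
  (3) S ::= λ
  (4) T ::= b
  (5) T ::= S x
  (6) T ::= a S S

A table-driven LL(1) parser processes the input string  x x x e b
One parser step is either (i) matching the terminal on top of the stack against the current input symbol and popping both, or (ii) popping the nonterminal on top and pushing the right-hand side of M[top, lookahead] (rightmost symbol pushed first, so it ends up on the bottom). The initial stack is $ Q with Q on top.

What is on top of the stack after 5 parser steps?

step 1: stack=$ Q  input=x x x e b $  — expand Q ::= S x Q
step 2: stack=$ Q x S  input=x x x e b $  — expand S ::= λ
step 3: stack=$ Q x  input=x x x e b $  — match x
step 4: stack=$ Q  input=x x e b $  — expand Q ::= S x Q
step 5: stack=$ Q x S  input=x x e b $  — expand S ::= λ
Stack after step 5: $ Q x (top = x).

x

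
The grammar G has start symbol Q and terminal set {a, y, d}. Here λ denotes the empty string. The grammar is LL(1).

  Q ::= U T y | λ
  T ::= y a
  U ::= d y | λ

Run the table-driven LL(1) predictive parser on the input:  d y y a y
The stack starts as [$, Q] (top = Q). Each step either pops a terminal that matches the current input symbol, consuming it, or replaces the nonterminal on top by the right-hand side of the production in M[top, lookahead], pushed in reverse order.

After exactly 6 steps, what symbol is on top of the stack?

step 1: stack=$ Q  input=d y y a y $  — expand Q ::= U T y
step 2: stack=$ y T U  input=d y y a y $  — expand U ::= d y
step 3: stack=$ y T y d  input=d y y a y $  — match d
step 4: stack=$ y T y  input=y y a y $  — match y
step 5: stack=$ y T  input=y a y $  — expand T ::= y a
step 6: stack=$ y a y  input=y a y $  — match y
Stack after step 6: $ y a (top = a).

a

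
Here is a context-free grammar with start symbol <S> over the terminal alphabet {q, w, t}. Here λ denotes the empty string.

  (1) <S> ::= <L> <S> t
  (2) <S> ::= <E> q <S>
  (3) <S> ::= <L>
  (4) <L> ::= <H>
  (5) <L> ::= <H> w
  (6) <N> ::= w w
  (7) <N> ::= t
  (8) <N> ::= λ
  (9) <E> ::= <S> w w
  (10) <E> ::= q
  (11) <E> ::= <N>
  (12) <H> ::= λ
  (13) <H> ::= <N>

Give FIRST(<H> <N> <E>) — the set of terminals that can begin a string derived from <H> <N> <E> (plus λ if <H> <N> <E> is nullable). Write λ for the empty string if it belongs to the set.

FIRST(<N>) = {λ, t, w}
FIRST(<H>) = {λ, t, w}  (via <N>)
FIRST(<L>) = {λ, t, w}  (via <H>, <H> w)
FIRST(<S>) = {λ, q, t, w}  (via <L> <S> t, <E> q <S>, <L>)
FIRST(<E>) = {λ, q, t, w}  (via <S> w w, <N>)
FIRST(<H> <N> <E>): take FIRST of each symbol in turn, carrying on past any symbol whose FIRST contains λ; result {λ, q, t, w}.

{λ, q, t, w}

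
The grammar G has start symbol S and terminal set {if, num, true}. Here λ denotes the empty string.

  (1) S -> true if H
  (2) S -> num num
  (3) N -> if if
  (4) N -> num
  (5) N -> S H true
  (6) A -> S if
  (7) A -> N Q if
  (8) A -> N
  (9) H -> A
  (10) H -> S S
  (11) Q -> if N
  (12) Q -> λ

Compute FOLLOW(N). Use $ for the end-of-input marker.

FIRST(S): from S->true if H we get {true}; from S->num num we get {num}. So FIRST(S) = {num, true}.
FIRST(Q): from Q->if N we get {if}; from Q->λ we get {λ}. So FIRST(Q) = {λ, if}.
FIRST(N): from N->if if we get {if}; from N->num we get {num}; from N->S H true we get {num, true}. So FIRST(N) = {if, num, true}.
FIRST(A): from A->S if we get {num, true}; from A->N Q if we get {if, num, true}; from A->N we get {if, num, true}. So FIRST(A) = {if, num, true}.
FIRST(H): from H->A we get {if, num, true}; from H->S S we get {num, true}. So FIRST(H) = {if, num, true}.
FOLLOW(S) includes $ since S is the start symbol.
FOLLOW(Q): in A->N Q if, Q is followed by if with FIRST {if}. Thus FOLLOW(Q) = {if}.
FOLLOW(S): in N->S H true, S is followed by H true with FIRST {if, num, true}; in A->S if, S is followed by if with FIRST {if}; in H->S S (occurrence 1), S is followed by S with FIRST {num, true}; in H->S S (occurrence 2), the suffix after S is empty, so FOLLOW(S) ⊇ FOLLOW(H) = {$, if, num, true}. Thus FOLLOW(S) = {$, if, num, true}.
FOLLOW(H): in S->true if H, the suffix after H is empty, so FOLLOW(H) ⊇ FOLLOW(S) = {$, if, num, true}; in N->S H true, H is followed by true with FIRST {true}. Thus FOLLOW(H) = {$, if, num, true}.
FOLLOW(A): in H->A, the suffix after A is empty, so FOLLOW(A) ⊇ FOLLOW(H) = {$, if, num, true}. Thus FOLLOW(A) = {$, if, num, true}.
FOLLOW(N): in A->N Q if, N is followed by Q if with FIRST {if}; in A->N, the suffix after N is empty, so FOLLOW(N) ⊇ FOLLOW(A) = {$, if, num, true}; in Q->if N, the suffix after N is empty, so FOLLOW(N) ⊇ FOLLOW(Q) = {if}. Thus FOLLOW(N) = {$, if, num, true}.

{$, if, num, true}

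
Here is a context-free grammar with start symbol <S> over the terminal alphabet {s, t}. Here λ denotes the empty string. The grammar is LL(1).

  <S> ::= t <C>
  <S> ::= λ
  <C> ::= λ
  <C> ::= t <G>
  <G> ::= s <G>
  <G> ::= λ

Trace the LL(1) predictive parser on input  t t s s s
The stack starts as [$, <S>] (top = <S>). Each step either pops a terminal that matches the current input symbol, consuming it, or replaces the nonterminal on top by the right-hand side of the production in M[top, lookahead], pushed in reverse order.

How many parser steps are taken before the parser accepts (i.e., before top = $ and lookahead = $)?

step 1: stack=$ <S>  input=t t s s s $  — expand <S> ::= t <C>
step 2: stack=$ <C> t  input=t t s s s $  — match t
step 3: stack=$ <C>  input=t s s s $  — expand <C> ::= t <G>
step 4: stack=$ <G> t  input=t s s s $  — match t
step 5: stack=$ <G>  input=s s s $  — expand <G> ::= s <G>
step 6: stack=$ <G> s  input=s s s $  — match s
step 7: stack=$ <G>  input=s s $  — expand <G> ::= s <G>
step 8: stack=$ <G> s  input=s s $  — match s
step 9: stack=$ <G>  input=s $  — expand <G> ::= s <G>
step 10: stack=$ <G> s  input=s $  — match s
step 11: stack=$ <G>  input=$  — expand <G> ::= λ
Accept reached after 11 steps.

11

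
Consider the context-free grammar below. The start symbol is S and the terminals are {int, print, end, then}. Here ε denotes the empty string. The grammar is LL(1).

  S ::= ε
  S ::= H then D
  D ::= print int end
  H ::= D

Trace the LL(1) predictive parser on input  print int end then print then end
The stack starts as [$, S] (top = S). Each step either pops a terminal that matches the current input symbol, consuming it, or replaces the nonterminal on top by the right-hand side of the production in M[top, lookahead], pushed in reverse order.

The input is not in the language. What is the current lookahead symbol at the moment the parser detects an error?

      Stack                   Input                                Action
   1  $ S                     print int end then print then end $  expand S ::= H then D
   2  $ D then H              print int end then print then end $  expand H ::= D
   3  $ D then D              print int end then print then end $  expand D ::= print int end
   4  $ D then end int print  print int end then print then end $  match print
   5  $ D then end int        int end then print then end $        match int
   6  $ D then end            end then print then end $            match end
   7  $ D then                then print then end $                match then
   8  $ D                     print then end $                     expand D ::= print int end
   9  $ end int print         print then end $                     match print
  10  $ end int               then end $                           error: top is terminal int but lookahead is then

then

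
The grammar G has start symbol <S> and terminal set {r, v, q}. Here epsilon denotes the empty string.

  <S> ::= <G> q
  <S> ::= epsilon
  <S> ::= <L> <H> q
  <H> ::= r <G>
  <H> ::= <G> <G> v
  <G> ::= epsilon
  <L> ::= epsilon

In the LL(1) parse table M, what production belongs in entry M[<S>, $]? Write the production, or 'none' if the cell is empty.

FIRST(<G>) = {epsilon}
FIRST(<L>) = {epsilon}
FIRST(<H>) = {r, v}  (via <G> <G> v)
FIRST(<S>) = {epsilon, q, r, v}  (via <G> q, <L> <H> q)
FOLLOW(<S>) includes $ since <S> is the start symbol.
FOLLOW(<S>): <S> appears on no right-hand side. Thus FOLLOW(<S>) = {$}.
For <S> ::= <G> q: FIRST(<G> q) = {q}, so it goes in M[<S>, t] for t ∈ {q}.
For <S> ::= epsilon: FIRST(epsilon) = {epsilon}, so it goes in M[<S>, t] for t ∈ {}; since epsilon ∈ FIRST, also for every t ∈ FOLLOW(<S>) = {$}.
For <S> ::= <L> <H> q: FIRST(<L> <H> q) = {r, v}, so it goes in M[<S>, t] for t ∈ {r, v}.

<S> ::= epsilon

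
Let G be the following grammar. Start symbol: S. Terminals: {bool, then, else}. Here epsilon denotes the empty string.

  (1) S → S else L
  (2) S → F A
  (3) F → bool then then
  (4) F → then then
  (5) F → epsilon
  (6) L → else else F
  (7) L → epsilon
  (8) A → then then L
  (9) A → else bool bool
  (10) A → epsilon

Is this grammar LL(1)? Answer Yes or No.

FIRST(S) = {epsilon, bool, else, then}
FIRST(F) = {epsilon, bool, then}
FIRST(L) = {epsilon, else}
FIRST(A) = {epsilon, else, then}
FOLLOW(S) = {$, else}
FOLLOW(F) = {$, else, then}
FOLLOW(L) = {$, else}
FOLLOW(A) = {$, else}
Cell M[A, else] receives both A → else bool bool and A → epsilon — the grammar is not LL(1).

No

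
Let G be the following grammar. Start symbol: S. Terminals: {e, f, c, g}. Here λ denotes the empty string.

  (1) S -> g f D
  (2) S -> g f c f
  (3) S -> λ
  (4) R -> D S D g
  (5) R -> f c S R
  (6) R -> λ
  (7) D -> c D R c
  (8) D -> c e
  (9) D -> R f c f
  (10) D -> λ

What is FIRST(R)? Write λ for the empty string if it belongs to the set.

{λ, c, f, g}

FIRST(S) = {λ, g}
FIRST(R) = {λ, c, f, g}  (via D S D g)
FIRST(D) = {λ, c, f, g}  (via R f c f)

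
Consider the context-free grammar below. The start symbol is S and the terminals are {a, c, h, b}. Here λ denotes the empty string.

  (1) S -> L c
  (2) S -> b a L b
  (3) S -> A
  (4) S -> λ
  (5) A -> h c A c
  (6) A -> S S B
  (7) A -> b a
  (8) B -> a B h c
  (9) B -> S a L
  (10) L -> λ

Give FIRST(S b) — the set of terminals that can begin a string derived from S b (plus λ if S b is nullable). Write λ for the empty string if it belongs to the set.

FIRST(L) = {λ}
FIRST(S) = {λ, a, b, c, h}  (via L c, A)
FIRST(B) = {a, b, c, h}  (via S a L)
FIRST(A) = {a, b, c, h}  (via S S B)
FIRST(S b): take FIRST of each symbol in turn, carrying on past any symbol whose FIRST contains λ; result {a, b, c, h}.

{a, b, c, h}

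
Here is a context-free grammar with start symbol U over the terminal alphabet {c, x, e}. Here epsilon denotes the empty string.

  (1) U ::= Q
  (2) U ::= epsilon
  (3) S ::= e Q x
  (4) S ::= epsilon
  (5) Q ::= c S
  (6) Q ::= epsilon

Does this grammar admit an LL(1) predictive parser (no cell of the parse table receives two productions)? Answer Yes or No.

No

FIRST(U) = {epsilon, c}
FIRST(S) = {epsilon, e}
FIRST(Q) = {epsilon, c}
FOLLOW(U) = {$}
FOLLOW(S) = {$, x}
FOLLOW(Q) = {$, x}
Cell M[U, $] receives both U ::= Q and U ::= epsilon — the grammar is not LL(1).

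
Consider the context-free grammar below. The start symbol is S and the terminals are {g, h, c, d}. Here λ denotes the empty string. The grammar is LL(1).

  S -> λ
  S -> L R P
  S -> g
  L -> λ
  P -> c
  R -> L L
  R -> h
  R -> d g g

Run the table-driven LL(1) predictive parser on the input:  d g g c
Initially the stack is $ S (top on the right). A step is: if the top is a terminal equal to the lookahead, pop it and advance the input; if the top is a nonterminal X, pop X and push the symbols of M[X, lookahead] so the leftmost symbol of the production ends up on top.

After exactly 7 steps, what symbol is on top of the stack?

     Stack      Input      Action
  1  $ S        d g g c $  expand S -> L R P
  2  $ P R L    d g g c $  expand L -> λ
  3  $ P R      d g g c $  expand R -> d g g
  4  $ P g g d  d g g c $  match d
  5  $ P g g    g g c $    match g
  6  $ P g      g c $      match g
  7  $ P        c $        expand P -> c
Stack after step 7: $ c (top = c).

c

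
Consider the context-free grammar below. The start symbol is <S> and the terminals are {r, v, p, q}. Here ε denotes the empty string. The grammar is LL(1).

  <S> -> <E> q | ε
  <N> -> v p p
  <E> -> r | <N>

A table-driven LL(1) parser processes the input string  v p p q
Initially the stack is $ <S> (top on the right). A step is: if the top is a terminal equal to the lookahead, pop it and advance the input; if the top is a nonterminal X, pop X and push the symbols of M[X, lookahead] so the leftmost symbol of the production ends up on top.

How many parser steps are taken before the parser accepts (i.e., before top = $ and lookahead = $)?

7

step 1: stack=$ <S>  input=v p p q $  — expand <S> -> <E> q
step 2: stack=$ q <E>  input=v p p q $  — expand <E> -> <N>
step 3: stack=$ q <N>  input=v p p q $  — expand <N> -> v p p
step 4: stack=$ q p p v  input=v p p q $  — match v
step 5: stack=$ q p p  input=p p q $  — match p
step 6: stack=$ q p  input=p q $  — match p
step 7: stack=$ q  input=q $  — match q
Accept reached after 7 steps.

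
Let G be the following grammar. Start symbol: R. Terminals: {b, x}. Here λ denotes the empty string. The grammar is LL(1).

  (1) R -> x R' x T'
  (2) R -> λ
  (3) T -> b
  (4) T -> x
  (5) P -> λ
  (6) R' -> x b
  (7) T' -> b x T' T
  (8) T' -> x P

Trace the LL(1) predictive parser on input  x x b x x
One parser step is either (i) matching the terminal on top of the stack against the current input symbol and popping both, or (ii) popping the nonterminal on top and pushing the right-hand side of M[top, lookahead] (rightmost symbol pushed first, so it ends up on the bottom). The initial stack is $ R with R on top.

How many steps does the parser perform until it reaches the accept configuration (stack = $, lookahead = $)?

9

step 1: stack=$ R  input=x x b x x $  — expand R -> x R' x T'
step 2: stack=$ T' x R' x  input=x x b x x $  — match x
step 3: stack=$ T' x R'  input=x b x x $  — expand R' -> x b
step 4: stack=$ T' x b x  input=x b x x $  — match x
step 5: stack=$ T' x b  input=b x x $  — match b
step 6: stack=$ T' x  input=x x $  — match x
step 7: stack=$ T'  input=x $  — expand T' -> x P
step 8: stack=$ P x  input=x $  — match x
step 9: stack=$ P  input=$  — expand P -> λ
Accept reached after 9 steps.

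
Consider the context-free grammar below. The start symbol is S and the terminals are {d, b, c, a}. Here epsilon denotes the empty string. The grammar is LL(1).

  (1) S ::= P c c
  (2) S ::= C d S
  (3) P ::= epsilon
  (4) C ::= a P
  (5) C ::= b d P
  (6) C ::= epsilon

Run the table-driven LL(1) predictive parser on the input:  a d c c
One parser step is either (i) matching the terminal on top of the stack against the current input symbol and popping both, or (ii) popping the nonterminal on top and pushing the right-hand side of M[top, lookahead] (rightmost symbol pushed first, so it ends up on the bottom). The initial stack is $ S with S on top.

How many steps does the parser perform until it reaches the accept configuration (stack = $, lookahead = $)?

9

     Stack      Input      Action
  1  $ S        a d c c $  expand S ::= C d S
  2  $ S d C    a d c c $  expand C ::= a P
  3  $ S d P a  a d c c $  match a
  4  $ S d P    d c c $    expand P ::= epsilon
  5  $ S d      d c c $    match d
  6  $ S        c c $      expand S ::= P c c
  7  $ c c P    c c $      expand P ::= epsilon
  8  $ c c      c c $      match c
  9  $ c        c $        match c
Accept reached after 9 steps.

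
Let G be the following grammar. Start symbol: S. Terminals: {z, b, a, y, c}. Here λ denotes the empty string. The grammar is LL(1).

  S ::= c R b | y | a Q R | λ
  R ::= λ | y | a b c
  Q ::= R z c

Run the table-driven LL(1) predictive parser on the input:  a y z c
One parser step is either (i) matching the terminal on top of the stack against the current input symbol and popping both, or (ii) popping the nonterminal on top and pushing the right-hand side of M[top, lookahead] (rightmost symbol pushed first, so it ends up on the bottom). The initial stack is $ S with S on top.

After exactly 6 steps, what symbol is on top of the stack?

     Stack      Input      Action
  1  $ S        a y z c $  expand S ::= a Q R
  2  $ R Q a    a y z c $  match a
  3  $ R Q      y z c $    expand Q ::= R z c
  4  $ R c z R  y z c $    expand R ::= y
  5  $ R c z y  y z c $    match y
  6  $ R c z    z c $      match z
Stack after step 6: $ R c (top = c).

c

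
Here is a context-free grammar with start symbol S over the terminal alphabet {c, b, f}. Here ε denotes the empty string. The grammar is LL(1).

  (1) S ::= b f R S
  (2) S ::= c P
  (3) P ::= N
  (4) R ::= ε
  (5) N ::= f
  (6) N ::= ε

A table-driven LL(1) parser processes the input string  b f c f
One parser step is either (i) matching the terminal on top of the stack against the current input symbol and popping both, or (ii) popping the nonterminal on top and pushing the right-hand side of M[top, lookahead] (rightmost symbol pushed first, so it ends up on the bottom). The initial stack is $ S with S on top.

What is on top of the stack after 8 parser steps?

     Stack      Input      Action
  1  $ S        b f c f $  expand S ::= b f R S
  2  $ S R f b  b f c f $  match b
  3  $ S R f    f c f $    match f
  4  $ S R      c f $      expand R ::= ε
  5  $ S        c f $      expand S ::= c P
  6  $ P c      c f $      match c
  7  $ P        f $        expand P ::= N
  8  $ N        f $        expand N ::= f
Stack after step 8: $ f (top = f).

f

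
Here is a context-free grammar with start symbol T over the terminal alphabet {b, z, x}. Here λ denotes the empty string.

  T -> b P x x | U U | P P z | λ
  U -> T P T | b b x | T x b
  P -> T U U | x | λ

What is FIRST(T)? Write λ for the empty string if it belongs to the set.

{λ, b, x, z}

FIRST(T) = {λ, b, x, z}  (via U U, P P z)
FIRST(U) = {λ, b, x, z}  (via T P T, T x b)
FIRST(P) = {λ, b, x, z}  (via T U U)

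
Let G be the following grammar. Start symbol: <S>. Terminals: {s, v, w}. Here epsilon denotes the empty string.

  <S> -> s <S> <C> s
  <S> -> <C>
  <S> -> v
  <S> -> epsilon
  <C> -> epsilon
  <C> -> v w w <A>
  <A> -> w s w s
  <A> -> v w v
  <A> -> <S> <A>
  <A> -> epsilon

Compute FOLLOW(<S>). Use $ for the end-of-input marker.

{$, s, v, w}

FIRST(<C>): from <C>->epsilon we get {epsilon}; from <C>->v w w <A> we get {v}. So FIRST(<C>) = {epsilon, v}.
FIRST(<S>): from <S>->s <S> <C> s we get {s}; from <S>-><C> we get {epsilon, v}; from <S>->v we get {v}; from <S>->epsilon we get {epsilon}. So FIRST(<S>) = {epsilon, s, v}.
FIRST(<A>): from <A>->w s w s we get {w}; from <A>->v w v we get {v}; from <A>-><S> <A> we get {epsilon, s, v, w}; from <A>->epsilon we get {epsilon}. So FIRST(<A>) = {epsilon, s, v, w}.
FOLLOW(<S>) includes $ since <S> is the start symbol.
FOLLOW(<S>): in <S>->s <S> <C> s, <S> is followed by <C> s with FIRST {s, v}; in <A>-><S> <A>, <S> is followed by <A> with FIRST {epsilon, s, v, w}; in <A>-><S> <A>, the suffix after <S> is nullable, so FOLLOW(<S>) ⊇ FOLLOW(<A>) = {$, s, v, w}. Thus FOLLOW(<S>) = {$, s, v, w}.
FOLLOW(<C>): in <S>->s <S> <C> s, <C> is followed by s with FIRST {s}; in <S>-><C>, the suffix after <C> is empty, so FOLLOW(<C>) ⊇ FOLLOW(<S>) = {$, s, v, w}. Thus FOLLOW(<C>) = {$, s, v, w}.
FOLLOW(<A>): in <C>->v w w <A>, the suffix after <A> is empty, so FOLLOW(<A>) ⊇ FOLLOW(<C>) = {$, s, v, w}; in <A>-><S> <A>, the suffix after <A> is empty (adds nothing new). Thus FOLLOW(<A>) = {$, s, v, w}.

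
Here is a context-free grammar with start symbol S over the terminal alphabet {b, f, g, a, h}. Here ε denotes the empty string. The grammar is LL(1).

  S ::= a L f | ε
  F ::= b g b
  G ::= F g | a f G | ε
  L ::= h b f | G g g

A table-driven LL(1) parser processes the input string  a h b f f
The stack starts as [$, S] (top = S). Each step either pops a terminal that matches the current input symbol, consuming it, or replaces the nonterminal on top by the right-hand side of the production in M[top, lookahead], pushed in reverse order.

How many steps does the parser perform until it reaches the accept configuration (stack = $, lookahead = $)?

step 1: stack=$ S  input=a h b f f $  — expand S ::= a L f
step 2: stack=$ f L a  input=a h b f f $  — match a
step 3: stack=$ f L  input=h b f f $  — expand L ::= h b f
step 4: stack=$ f f b h  input=h b f f $  — match h
step 5: stack=$ f f b  input=b f f $  — match b
step 6: stack=$ f f  input=f f $  — match f
step 7: stack=$ f  input=f $  — match f
Accept reached after 7 steps.

7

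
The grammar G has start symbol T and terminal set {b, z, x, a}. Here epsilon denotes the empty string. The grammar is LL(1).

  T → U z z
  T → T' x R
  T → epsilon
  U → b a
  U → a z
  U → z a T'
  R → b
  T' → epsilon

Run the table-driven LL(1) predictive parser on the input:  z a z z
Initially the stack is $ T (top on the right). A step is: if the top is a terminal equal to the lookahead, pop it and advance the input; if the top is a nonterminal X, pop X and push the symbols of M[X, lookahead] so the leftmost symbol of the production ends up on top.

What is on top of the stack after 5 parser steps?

     Stack         Input      Action
  1  $ T           z a z z $  expand T → U z z
  2  $ z z U       z a z z $  expand U → z a T'
  3  $ z z T' a z  z a z z $  match z
  4  $ z z T' a    a z z $    match a
  5  $ z z T'      z z $      expand T' → epsilon
Stack after step 5: $ z z (top = z).

z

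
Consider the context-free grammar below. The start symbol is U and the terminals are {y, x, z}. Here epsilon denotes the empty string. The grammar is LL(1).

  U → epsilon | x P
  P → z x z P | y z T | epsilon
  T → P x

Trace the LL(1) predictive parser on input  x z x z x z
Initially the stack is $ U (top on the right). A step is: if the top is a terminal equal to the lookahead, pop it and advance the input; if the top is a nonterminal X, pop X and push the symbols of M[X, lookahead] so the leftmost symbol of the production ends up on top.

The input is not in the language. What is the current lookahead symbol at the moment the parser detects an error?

x

step 1: stack=$ U  input=x z x z x z $  — expand U → x P
step 2: stack=$ P x  input=x z x z x z $  — match x
step 3: stack=$ P  input=z x z x z $  — expand P → z x z P
step 4: stack=$ P z x z  input=z x z x z $  — match z
step 5: stack=$ P z x  input=x z x z $  — match x
step 6: stack=$ P z  input=z x z $  — match z
step 7: stack=$ P  input=x z $  — expand P → epsilon
step 8: stack=$  input=x z $  — error: stack empty but input remains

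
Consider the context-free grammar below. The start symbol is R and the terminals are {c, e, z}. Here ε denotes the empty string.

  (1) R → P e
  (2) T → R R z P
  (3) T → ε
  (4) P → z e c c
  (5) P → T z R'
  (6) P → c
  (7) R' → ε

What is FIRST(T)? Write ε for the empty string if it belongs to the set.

{ε, c, z}

FIRST(R') = {ε}
FIRST(R) = {c, z}  (via P e)
FIRST(T) = {ε, c, z}  (via R R z P)
FIRST(P) = {c, z}  (via T z R')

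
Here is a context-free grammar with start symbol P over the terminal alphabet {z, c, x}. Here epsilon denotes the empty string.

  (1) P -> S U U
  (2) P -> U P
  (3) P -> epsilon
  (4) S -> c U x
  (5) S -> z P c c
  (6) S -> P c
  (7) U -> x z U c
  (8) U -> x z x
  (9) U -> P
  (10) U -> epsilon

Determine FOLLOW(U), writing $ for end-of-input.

FIRST(P): from P->S U U we get {c, x, z}; from P->U P we get {epsilon, c, x, z}; from P->epsilon we get {epsilon}. So FIRST(P) = {epsilon, c, x, z}.
FIRST(S): from S->c U x we get {c}; from S->z P c c we get {z}; from S->P c we get {c, x, z}. So FIRST(S) = {c, x, z}.
FIRST(U): from U->x z U c we get {x}; from U->x z x we get {x}; from U->P we get {epsilon, c, x, z}; from U->epsilon we get {epsilon}. So FIRST(U) = {epsilon, c, x, z}.
FOLLOW(P) includes $ since P is the start symbol.
FOLLOW(P): in P->U P, the suffix after P is empty (adds nothing new); in S->z P c c, P is followed by c c with FIRST {c}; in S->P c, P is followed by c with FIRST {c}; in U->P, the suffix after P is empty, so FOLLOW(P) ⊇ FOLLOW(U) = {$, c, x, z}. Thus FOLLOW(P) = {$, c, x, z}.
FOLLOW(S): in P->S U U, S is followed by U U with FIRST {epsilon, c, x, z}; in P->S U U, the suffix after S is nullable, so FOLLOW(S) ⊇ FOLLOW(P) = {$, c, x, z}. Thus FOLLOW(S) = {$, c, x, z}.
FOLLOW(U): in P->S U U (occurrence 1), U is followed by U with FIRST {epsilon, c, x, z}; in P->S U U (occurrence 1), the suffix after U is nullable, so FOLLOW(U) ⊇ FOLLOW(P) = {$, c, x, z}; in P->S U U (occurrence 2), the suffix after U is empty, so FOLLOW(U) ⊇ FOLLOW(P) = {$, c, x, z}; in P->U P, U is followed by P with FIRST {epsilon, c, x, z}; in P->U P, the suffix after U is nullable, so FOLLOW(U) ⊇ FOLLOW(P) = {$, c, x, z}; in S->c U x, U is followed by x with FIRST {x}; in U->x z U c, U is followed by c with FIRST {c}. Thus FOLLOW(U) = {$, c, x, z}.

{$, c, x, z}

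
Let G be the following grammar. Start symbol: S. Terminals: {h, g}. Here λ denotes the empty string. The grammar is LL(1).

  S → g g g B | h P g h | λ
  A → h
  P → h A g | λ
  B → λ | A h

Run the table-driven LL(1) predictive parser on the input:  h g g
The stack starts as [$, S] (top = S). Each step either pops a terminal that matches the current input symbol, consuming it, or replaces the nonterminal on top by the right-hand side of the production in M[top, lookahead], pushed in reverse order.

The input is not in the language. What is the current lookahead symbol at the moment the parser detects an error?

step 1: stack=$ S  input=h g g $  — expand S → h P g h
step 2: stack=$ h g P h  input=h g g $  — match h
step 3: stack=$ h g P  input=g g $  — expand P → λ
step 4: stack=$ h g  input=g g $  — match g
step 5: stack=$ h  input=g $  — error: top is terminal h but lookahead is g

g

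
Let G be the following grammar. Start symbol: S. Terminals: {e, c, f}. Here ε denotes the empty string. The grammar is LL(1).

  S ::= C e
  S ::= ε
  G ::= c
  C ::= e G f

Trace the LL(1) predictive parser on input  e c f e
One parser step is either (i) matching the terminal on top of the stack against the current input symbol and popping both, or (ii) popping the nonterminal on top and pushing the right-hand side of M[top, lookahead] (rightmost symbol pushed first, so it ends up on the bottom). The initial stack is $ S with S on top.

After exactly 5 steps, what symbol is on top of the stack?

f

     Stack      Input      Action
  1  $ S        e c f e $  expand S ::= C e
  2  $ e C      e c f e $  expand C ::= e G f
  3  $ e f G e  e c f e $  match e
  4  $ e f G    c f e $    expand G ::= c
  5  $ e f c    c f e $    match c
Stack after step 5: $ e f (top = f).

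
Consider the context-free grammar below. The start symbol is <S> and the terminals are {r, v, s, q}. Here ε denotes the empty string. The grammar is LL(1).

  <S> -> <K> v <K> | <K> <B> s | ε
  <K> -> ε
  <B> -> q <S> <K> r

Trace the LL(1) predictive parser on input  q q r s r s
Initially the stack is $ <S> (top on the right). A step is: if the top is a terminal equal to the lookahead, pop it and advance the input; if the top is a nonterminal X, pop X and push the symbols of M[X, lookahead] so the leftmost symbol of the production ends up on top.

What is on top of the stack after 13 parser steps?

      Stack                    Input          Action
   1  $ <S>                    q q r s r s $  expand <S> -> <K> <B> s
   2  $ s <B> <K>              q q r s r s $  expand <K> -> ε
   3  $ s <B>                  q q r s r s $  expand <B> -> q <S> <K> r
   4  $ s r <K> <S> q          q q r s r s $  match q
   5  $ s r <K> <S>            q r s r s $    expand <S> -> <K> <B> s
   6  $ s r <K> s <B> <K>      q r s r s $    expand <K> -> ε
   7  $ s r <K> s <B>          q r s r s $    expand <B> -> q <S> <K> r
   8  $ s r <K> s r <K> <S> q  q r s r s $    match q
   9  $ s r <K> s r <K> <S>    r s r s $      expand <S> -> ε
  10  $ s r <K> s r <K>        r s r s $      expand <K> -> ε
  11  $ s r <K> s r            r s r s $      match r
  12  $ s r <K> s              s r s $        match s
  13  $ s r <K>                r s $          expand <K> -> ε
Stack after step 13: $ s r (top = r).

r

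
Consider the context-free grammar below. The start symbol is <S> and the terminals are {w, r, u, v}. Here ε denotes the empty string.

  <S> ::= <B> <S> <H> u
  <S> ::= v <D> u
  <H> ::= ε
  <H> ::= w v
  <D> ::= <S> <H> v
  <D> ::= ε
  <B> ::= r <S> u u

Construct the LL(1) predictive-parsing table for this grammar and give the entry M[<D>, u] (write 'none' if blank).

FIRST(<H>): from <H>::=ε we get {ε}; from <H>::=w v we get {w}. So FIRST(<H>) = {ε, w}.
FIRST(<B>): from <B>::=r <S> u u we get {r}. So FIRST(<B>) = {r}.
FIRST(<S>): from <S>::=<B> <S> <H> u we get {r}; from <S>::=v <D> u we get {v}. So FIRST(<S>) = {r, v}.
FIRST(<D>): from <D>::=<S> <H> v we get {r, v}; from <D>::=ε we get {ε}. So FIRST(<D>) = {ε, r, v}.
FOLLOW(<S>) includes $ since <S> is the start symbol.
FOLLOW(<D>): in <S>::=v <D> u, <D> is followed by u with FIRST {u}. Thus FOLLOW(<D>) = {u}.
For <D> ::= <S> <H> v: FIRST(<S> <H> v) = {r, v}, so it goes in M[<D>, t] for t ∈ {r, v}.
For <D> ::= ε: FIRST(ε) = {ε}, so it goes in M[<D>, t] for t ∈ {}; since ε ∈ FIRST, also for every t ∈ FOLLOW(<D>) = {u}.

<D> ::= ε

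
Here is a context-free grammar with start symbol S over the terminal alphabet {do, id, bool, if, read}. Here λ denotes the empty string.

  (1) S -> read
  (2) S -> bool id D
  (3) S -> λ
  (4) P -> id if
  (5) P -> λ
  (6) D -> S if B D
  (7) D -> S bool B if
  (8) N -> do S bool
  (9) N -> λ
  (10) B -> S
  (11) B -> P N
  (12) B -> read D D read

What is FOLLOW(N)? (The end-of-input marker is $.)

{bool, if, read}

FIRST(S) = {λ, bool, read}
FIRST(P) = {λ, id}
FIRST(N) = {λ, do}
FIRST(D) = {bool, if, read}  (via S if B D, S bool B if)
FIRST(B) = {λ, bool, do, id, read}  (via S, P N)
FOLLOW(S) includes $ since S is the start symbol.
FOLLOW(B): in D->S if B D, B is followed by D with FIRST {bool, if, read}; in D->S bool B if, B is followed by if with FIRST {if}. Thus FOLLOW(B) = {bool, if, read}.
FOLLOW(S): in D->S if B D, S is followed by if B D with FIRST {if}; in D->S bool B if, S is followed by bool B if with FIRST {bool}; in N->do S bool, S is followed by bool with FIRST {bool}; in B->S, the suffix after S is empty, so FOLLOW(S) ⊇ FOLLOW(B) = {bool, if, read}. Thus FOLLOW(S) = {$, bool, if, read}.
FOLLOW(P): in B->P N, P is followed by N with FIRST {λ, do}; in B->P N, the suffix after P is nullable, so FOLLOW(P) ⊇ FOLLOW(B) = {bool, if, read}. Thus FOLLOW(P) = {bool, do, if, read}.
FOLLOW(D): in S->bool id D, the suffix after D is empty, so FOLLOW(D) ⊇ FOLLOW(S) = {$, bool, if, read}; in D->S if B D, the suffix after D is empty (adds nothing new); in B->read D D read (occurrence 1), D is followed by D read with FIRST {bool, if, read}; in B->read D D read (occurrence 2), D is followed by read with FIRST {read}. Thus FOLLOW(D) = {$, bool, if, read}.
FOLLOW(N): in B->P N, the suffix after N is empty, so FOLLOW(N) ⊇ FOLLOW(B) = {bool, if, read}. Thus FOLLOW(N) = {bool, if, read}.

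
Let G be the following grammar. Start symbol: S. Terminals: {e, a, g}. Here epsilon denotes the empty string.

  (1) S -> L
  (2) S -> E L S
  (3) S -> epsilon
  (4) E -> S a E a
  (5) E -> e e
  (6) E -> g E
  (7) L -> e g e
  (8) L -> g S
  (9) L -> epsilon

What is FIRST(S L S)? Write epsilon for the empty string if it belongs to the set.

FIRST(L): from L->e g e we get {e}; from L->g S we get {g}; from L->epsilon we get {epsilon}. So FIRST(L) = {epsilon, e, g}.
FIRST(S): from S->L we get {epsilon, e, g}; from S->E L S we get {a, e, g}; from S->epsilon we get {epsilon}. So FIRST(S) = {epsilon, a, e, g}.
FIRST(E): from E->S a E a we get {a, e, g}; from E->e e we get {e}; from E->g E we get {g}. So FIRST(E) = {a, e, g}.
FIRST(S L S): take FIRST of each symbol in turn, carrying on past any symbol whose FIRST contains epsilon; result {epsilon, a, e, g}.

{epsilon, a, e, g}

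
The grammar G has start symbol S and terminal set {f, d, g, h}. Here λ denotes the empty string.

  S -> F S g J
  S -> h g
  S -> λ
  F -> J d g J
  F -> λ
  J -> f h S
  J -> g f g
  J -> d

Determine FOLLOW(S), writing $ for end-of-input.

{$, d, f, g, h}

FIRST(J): from J->f h S we get {f}; from J->g f g we get {g}; from J->d we get {d}. So FIRST(J) = {d, f, g}.
FIRST(F): from F->J d g J we get {d, f, g}; from F->λ we get {λ}. So FIRST(F) = {λ, d, f, g}.
FIRST(S): from S->F S g J we get {d, f, g, h}; from S->h g we get {h}; from S->λ we get {λ}. So FIRST(S) = {λ, d, f, g, h}.
FOLLOW(S) includes $ since S is the start symbol.
FOLLOW(F): in S->F S g J, F is followed by S g J with FIRST {d, f, g, h}. Thus FOLLOW(F) = {d, f, g, h}.
FOLLOW(S): in S->F S g J, S is followed by g J with FIRST {g}; in J->f h S, the suffix after S is empty, so FOLLOW(S) ⊇ FOLLOW(J) = {$, d, f, g, h}. Thus FOLLOW(S) = {$, d, f, g, h}.
FOLLOW(J): in S->F S g J, the suffix after J is empty, so FOLLOW(J) ⊇ FOLLOW(S) = {$, d, f, g, h}; in F->J d g J (occurrence 1), J is followed by d g J with FIRST {d}; in F->J d g J (occurrence 2), the suffix after J is empty, so FOLLOW(J) ⊇ FOLLOW(F) = {d, f, g, h}. Thus FOLLOW(J) = {$, d, f, g, h}.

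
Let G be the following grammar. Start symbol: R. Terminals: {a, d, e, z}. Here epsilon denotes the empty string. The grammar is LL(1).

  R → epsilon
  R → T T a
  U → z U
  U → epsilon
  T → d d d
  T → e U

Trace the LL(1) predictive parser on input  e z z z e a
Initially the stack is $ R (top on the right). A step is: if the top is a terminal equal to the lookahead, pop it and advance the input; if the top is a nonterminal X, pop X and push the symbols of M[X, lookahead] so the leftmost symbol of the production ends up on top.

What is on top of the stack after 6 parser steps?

     Stack      Input          Action
  1  $ R        e z z z e a $  expand R → T T a
  2  $ a T T    e z z z e a $  expand T → e U
  3  $ a T U e  e z z z e a $  match e
  4  $ a T U    z z z e a $    expand U → z U
  5  $ a T U z  z z z e a $    match z
  6  $ a T U    z z e a $      expand U → z U
Stack after step 6: $ a T U z (top = z).

z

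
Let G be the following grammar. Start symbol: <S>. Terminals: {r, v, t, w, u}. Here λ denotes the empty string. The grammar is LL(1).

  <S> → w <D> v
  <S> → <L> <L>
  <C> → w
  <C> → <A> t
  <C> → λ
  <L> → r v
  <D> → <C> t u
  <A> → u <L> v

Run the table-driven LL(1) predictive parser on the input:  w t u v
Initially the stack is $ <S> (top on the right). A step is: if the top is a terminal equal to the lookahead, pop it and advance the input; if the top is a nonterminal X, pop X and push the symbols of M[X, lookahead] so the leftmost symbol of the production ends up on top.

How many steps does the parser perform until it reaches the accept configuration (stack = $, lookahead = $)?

7

     Stack        Input      Action
  1  $ <S>        w t u v $  expand <S> → w <D> v
  2  $ v <D> w    w t u v $  match w
  3  $ v <D>      t u v $    expand <D> → <C> t u
  4  $ v u t <C>  t u v $    expand <C> → λ
  5  $ v u t      t u v $    match t
  6  $ v u        u v $      match u
  7  $ v          v $        match v
Accept reached after 7 steps.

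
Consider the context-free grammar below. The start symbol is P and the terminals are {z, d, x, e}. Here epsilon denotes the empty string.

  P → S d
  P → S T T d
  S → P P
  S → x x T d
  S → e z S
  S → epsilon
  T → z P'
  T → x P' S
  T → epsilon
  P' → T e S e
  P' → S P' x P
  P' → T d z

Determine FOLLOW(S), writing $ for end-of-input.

FIRST(T) = {epsilon, x, z}
FIRST(P) = {d, e, x, z}  (via S d, S T T d)
FIRST(S) = {epsilon, d, e, x, z}  (via P P)
FIRST(P') = {d, e, x, z}  (via T e S e, S P' x P, T d z)
FOLLOW(P) includes $ since P is the start symbol.
FOLLOW(T): in P→S T T d (occurrence 1), T is followed by T d with FIRST {d, x, z}; in P→S T T d (occurrence 2), T is followed by d with FIRST {d}; in S→x x T d, T is followed by d with FIRST {d}; in P'→T e S e, T is followed by e S e with FIRST {e}; in P'→T d z, T is followed by d z with FIRST {d}. Thus FOLLOW(T) = {d, e, x, z}.
FOLLOW(S): in P→S d, S is followed by d with FIRST {d}; in P→S T T d, S is followed by T T d with FIRST {d, x, z}; in S→e z S, the suffix after S is empty (adds nothing new); in T→x P' S, the suffix after S is empty, so FOLLOW(S) ⊇ FOLLOW(T) = {d, e, x, z}; in P'→T e S e, S is followed by e with FIRST {e}; in P'→S P' x P, S is followed by P' x P with FIRST {d, e, x, z}. Thus FOLLOW(S) = {d, e, x, z}.
FOLLOW(P'): in T→z P', the suffix after P' is empty, so FOLLOW(P') ⊇ FOLLOW(T) = {d, e, x, z}; in T→x P' S, P' is followed by S with FIRST {epsilon, d, e, x, z}; in T→x P' S, the suffix after P' is nullable, so FOLLOW(P') ⊇ FOLLOW(T) = {d, e, x, z}; in P'→S P' x P, P' is followed by x P with FIRST {x}. Thus FOLLOW(P') = {d, e, x, z}.
FOLLOW(P): in S→P P (occurrence 1), P is followed by P with FIRST {d, e, x, z}; in S→P P (occurrence 2), the suffix after P is empty, so FOLLOW(P) ⊇ FOLLOW(S) = {d, e, x, z}; in P'→S P' x P, the suffix after P is empty, so FOLLOW(P) ⊇ FOLLOW(P') = {d, e, x, z}. Thus FOLLOW(P) = {$, d, e, x, z}.

{d, e, x, z}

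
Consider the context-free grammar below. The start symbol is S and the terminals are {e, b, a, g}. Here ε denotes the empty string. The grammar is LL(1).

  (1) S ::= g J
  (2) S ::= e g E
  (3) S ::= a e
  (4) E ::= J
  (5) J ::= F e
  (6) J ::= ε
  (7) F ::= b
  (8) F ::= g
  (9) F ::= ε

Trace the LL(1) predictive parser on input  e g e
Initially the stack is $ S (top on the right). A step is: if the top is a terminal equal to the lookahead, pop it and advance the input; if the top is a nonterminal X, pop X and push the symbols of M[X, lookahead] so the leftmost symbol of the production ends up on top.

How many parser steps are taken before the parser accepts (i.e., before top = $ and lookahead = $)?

step 1: stack=$ S  input=e g e $  — expand S ::= e g E
step 2: stack=$ E g e  input=e g e $  — match e
step 3: stack=$ E g  input=g e $  — match g
step 4: stack=$ E  input=e $  — expand E ::= J
step 5: stack=$ J  input=e $  — expand J ::= F e
step 6: stack=$ e F  input=e $  — expand F ::= ε
step 7: stack=$ e  input=e $  — match e
Accept reached after 7 steps.

7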